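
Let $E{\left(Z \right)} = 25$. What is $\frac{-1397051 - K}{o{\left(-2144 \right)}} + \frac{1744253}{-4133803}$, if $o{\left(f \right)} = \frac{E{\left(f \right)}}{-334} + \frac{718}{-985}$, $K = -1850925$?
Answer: $- \frac{617259955216440341}{1093130463911} \approx -5.6467 \cdot 10^{5}$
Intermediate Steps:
$o{\left(f \right)} = - \frac{264437}{328990}$ ($o{\left(f \right)} = \frac{25}{-334} + \frac{718}{-985} = 25 \left(- \frac{1}{334}\right) + 718 \left(- \frac{1}{985}\right) = - \frac{25}{334} - \frac{718}{985} = - \frac{264437}{328990}$)
$\frac{-1397051 - K}{o{\left(-2144 \right)}} + \frac{1744253}{-4133803} = \frac{-1397051 - -1850925}{- \frac{264437}{328990}} + \frac{1744253}{-4133803} = \left(-1397051 + 1850925\right) \left(- \frac{328990}{264437}\right) + 1744253 \left(- \frac{1}{4133803}\right) = 453874 \left(- \frac{328990}{264437}\right) - \frac{1744253}{4133803} = - \frac{149320007260}{264437} - \frac{1744253}{4133803} = - \frac{617259955216440341}{1093130463911}$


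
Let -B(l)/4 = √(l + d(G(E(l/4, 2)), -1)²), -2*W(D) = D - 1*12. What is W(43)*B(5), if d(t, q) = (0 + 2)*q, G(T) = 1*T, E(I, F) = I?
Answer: 186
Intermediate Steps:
W(D) = 6 - D/2 (W(D) = -(D - 1*12)/2 = -(D - 12)/2 = -(-12 + D)/2 = 6 - D/2)
G(T) = T
d(t, q) = 2*q
B(l) = -4*√(4 + l) (B(l) = -4*√(l + (2*(-1))²) = -4*√(l + (-2)²) = -4*√(l + 4) = -4*√(4 + l))
W(43)*B(5) = (6 - ½*43)*(-4*√(4 + 5)) = (6 - 43/2)*(-4*√9) = -(-62)*3 = -31/2*(-12) = 186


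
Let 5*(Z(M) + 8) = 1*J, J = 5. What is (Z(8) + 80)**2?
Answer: 5329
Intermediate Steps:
Z(M) = -7 (Z(M) = -8 + (1*5)/5 = -8 + (1/5)*5 = -8 + 1 = -7)
(Z(8) + 80)**2 = (-7 + 80)**2 = 73**2 = 5329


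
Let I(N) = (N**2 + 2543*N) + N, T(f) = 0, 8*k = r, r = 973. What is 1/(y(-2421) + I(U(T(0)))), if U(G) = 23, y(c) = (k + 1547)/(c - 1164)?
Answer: 28680/1693282531 ≈ 1.6938e-5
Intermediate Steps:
k = 973/8 (k = (1/8)*973 = 973/8 ≈ 121.63)
y(c) = 13349/(8*(-1164 + c)) (y(c) = (973/8 + 1547)/(c - 1164) = 13349/(8*(-1164 + c)))
I(N) = N**2 + 2544*N
1/(y(-2421) + I(U(T(0)))) = 1/(13349/(8*(-1164 - 2421)) + 23*(2544 + 23)) = 1/((13349/8)/(-3585) + 23*2567) = 1/((13349/8)*(-1/3585) + 59041) = 1/(-13349/28680 + 59041) = 1/(1693282531/28680) = 28680/1693282531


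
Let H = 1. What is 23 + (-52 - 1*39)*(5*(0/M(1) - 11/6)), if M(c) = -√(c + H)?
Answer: 5143/6 ≈ 857.17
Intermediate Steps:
M(c) = -√(1 + c) (M(c) = -√(c + 1) = -√(1 + c))
23 + (-52 - 1*39)*(5*(0/M(1) - 11/6)) = 23 + (-52 - 1*39)*(5*(0/((-√(1 + 1))) - 11/6)) = 23 + (-52 - 39)*(5*(0/((-√2)) - 11*⅙)) = 23 - 455*(0*(-√2/2) - 11/6) = 23 - 455*(0 - 11/6) = 23 - 455*(-11)/6 = 23 - 91*(-55/6) = 23 + 5005/6 = 5143/6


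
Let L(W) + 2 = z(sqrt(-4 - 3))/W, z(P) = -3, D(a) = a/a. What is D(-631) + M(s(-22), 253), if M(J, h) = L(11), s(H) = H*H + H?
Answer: -14/11 ≈ -1.2727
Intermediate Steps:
D(a) = 1
L(W) = -2 - 3/W
s(H) = H + H**2 (s(H) = H**2 + H = H + H**2)
M(J, h) = -25/11 (M(J, h) = -2 - 3/11 = -25/11)
D(-631) + M(s(-22), 253) = 1 - 25/11 = -14/11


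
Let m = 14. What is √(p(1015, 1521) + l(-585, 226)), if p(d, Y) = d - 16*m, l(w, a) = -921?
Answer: I*√130 ≈ 11.402*I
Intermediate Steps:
p(d, Y) = -224 + d (p(d, Y) = d - 16*14 = d - 224 = -224 + d)
√(p(1015, 1521) + l(-585, 226)) = √((-224 + 1015) - 921) = √(791 - 921) = √(-130) = I*√130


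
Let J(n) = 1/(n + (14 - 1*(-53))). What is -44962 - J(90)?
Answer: -7059035/157 ≈ -44962.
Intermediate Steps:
J(n) = 1/(67 + n) (J(n) = 1/(n + (14 + 53)) = 1/(n + 67) = 1/(67 + n))
-44962 - J(90) = -44962 - 1/(67 + 90) = -44962 - 1/157 = -7059035/157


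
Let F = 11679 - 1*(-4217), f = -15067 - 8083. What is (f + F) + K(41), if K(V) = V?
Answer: -7213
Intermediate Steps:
f = -23150
F = 15896 (F = 11679 + 4217 = 15896)
(f + F) + K(41) = (-23150 + 15896) + 41 = -7254 + 41 = -7213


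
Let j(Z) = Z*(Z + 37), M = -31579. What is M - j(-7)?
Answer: -31369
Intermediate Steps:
j(Z) = Z*(37 + Z)
M - j(-7) = -31579 - (-7)*(37 - 7) = -31579 - (-7)*30 = -31579 - 1*(-210) = -31579 + 210 = -31369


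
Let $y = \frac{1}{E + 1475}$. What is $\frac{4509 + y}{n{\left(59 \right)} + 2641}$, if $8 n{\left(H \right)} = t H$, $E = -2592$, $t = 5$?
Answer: $\frac{40292416}{23929491} \approx 1.6838$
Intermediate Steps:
$y = - \frac{1}{1117}$ ($y = \frac{1}{-2592 + 1475} = \frac{1}{-1117} = - \frac{1}{1117} \approx -0.00089526$)
$n{\left(H \right)} = \frac{5 H}{8}$
$\frac{4509 + y}{n{\left(59 \right)} + 2641} = \frac{4509 - \frac{1}{1117}}{\frac{5}{8} \cdot 59 + 2641} = \frac{5036552}{1117 \left(\frac{295}{8} + 2641\right)} = \frac{5036552}{1117 \cdot \frac{21423}{8}} = \frac{5036552}{1117} \cdot \frac{8}{21423} = \frac{40292416}{23929491}$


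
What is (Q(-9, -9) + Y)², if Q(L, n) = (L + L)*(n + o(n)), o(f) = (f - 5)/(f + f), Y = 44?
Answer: 36864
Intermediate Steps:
o(f) = (-5 + f)/(2*f) (o(f) = (-5 + f)/((2*f)) = (-5 + f)*(1/(2*f)) = (-5 + f)/(2*f))
Q(L, n) = 2*L*(n + (-5 + n)/(2*n)) (Q(L, n) = (L + L)*(n + (-5 + n)/(2*n)) = (2*L)*(n + (-5 + n)/(2*n)) = 2*L*(n + (-5 + n)/(2*n)))
(Q(-9, -9) + Y)² = (-9*(-5 - 9 + 2*(-9)²)/(-9) + 44)² = (-9*(-⅑)*(-5 - 9 + 2*81) + 44)² = (-9*(-⅑)*(-5 - 9 + 162) + 44)² = (-9*(-⅑)*148 + 44)² = (148 + 44)² = 192² = 36864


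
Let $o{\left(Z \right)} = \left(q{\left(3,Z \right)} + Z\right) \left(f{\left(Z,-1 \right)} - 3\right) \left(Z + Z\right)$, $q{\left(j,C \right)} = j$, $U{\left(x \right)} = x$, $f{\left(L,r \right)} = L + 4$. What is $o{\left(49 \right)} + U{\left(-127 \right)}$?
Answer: $254673$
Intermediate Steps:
$f{\left(L,r \right)} = 4 + L$
$o{\left(Z \right)} = 2 Z \left(1 + Z\right) \left(3 + Z\right)$ ($o{\left(Z \right)} = \left(3 + Z\right) \left(\left(4 + Z\right) - 3\right) \left(Z + Z\right) = \left(3 + Z\right) \left(1 + Z\right) 2 Z = \left(3 + Z\right) 2 Z \left(1 + Z\right) = 2 Z \left(1 + Z\right) \left(3 + Z\right)$)
$o{\left(49 \right)} + U{\left(-127 \right)} = 2 \cdot 49 \left(3 + 49 \left(4 + 49\right)\right) - 127 = 2 \cdot 49 \left(3 + 49 \cdot 53\right) - 127 = 2 \cdot 49 \left(3 + 2597\right) - 127 = 2 \cdot 49 \cdot 2600 - 127 = 254800 - 127 = 254673$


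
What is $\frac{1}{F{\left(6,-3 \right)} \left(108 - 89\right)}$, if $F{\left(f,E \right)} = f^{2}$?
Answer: $\frac{1}{684} \approx 0.001462$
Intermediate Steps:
$\frac{1}{F{\left(6,-3 \right)} \left(108 - 89\right)} = \frac{1}{6^{2} \left(108 - 89\right)} = \frac{1}{36 \cdot 19} = \frac{1}{684}$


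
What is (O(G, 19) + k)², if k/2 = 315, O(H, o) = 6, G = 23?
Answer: 404496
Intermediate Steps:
k = 630 (k = 2*315 = 630)
(O(G, 19) + k)² = (6 + 630)² = 636² = 404496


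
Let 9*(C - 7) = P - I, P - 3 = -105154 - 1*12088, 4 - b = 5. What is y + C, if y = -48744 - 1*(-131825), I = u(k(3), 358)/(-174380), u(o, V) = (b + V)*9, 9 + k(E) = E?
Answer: 109955835353/1569420 ≈ 70062.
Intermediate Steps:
b = -1 (b = 4 - 1*5 = 4 - 5 = -1)
k(E) = -9 + E
u(o, V) = -9 + 9*V (u(o, V) = (-1 + V)*9 = -9 + 9*V)
P = -117239 (P = 3 + (-105154 - 1*12088) = 3 + (-105154 - 12088) = 3 - 117242 = -117239)
I = -3213/174380 (I = (-9 + 9*358)/(-174380) = (-9 + 3222)*(-1/174380) = 3213*(-1/174380) = -3213/174380 ≈ -0.018425)
y = 83081 (y = -48744 + 131825 = 83081)
C = -20433147667/1569420 (C = 7 + (-117239 - 1*(-3213/174380))/9 = 7 + (-117239 + 3213/174380)/9 = 7 + (⅑)*(-20444133607/174380) = 7 - 20444133607/1569420 = -20433147667/1569420 ≈ -13020.)
y + C = 83081 - 20433147667/1569420 = 109955835353/1569420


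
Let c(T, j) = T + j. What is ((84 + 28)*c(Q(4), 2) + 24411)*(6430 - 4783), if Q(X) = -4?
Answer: 39835989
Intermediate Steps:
((84 + 28)*c(Q(4), 2) + 24411)*(6430 - 4783) = ((84 + 28)*(-4 + 2) + 24411)*(6430 - 4783) = (112*(-2) + 24411)*1647 = (-224 + 24411)*1647 = 24187*1647 = 39835989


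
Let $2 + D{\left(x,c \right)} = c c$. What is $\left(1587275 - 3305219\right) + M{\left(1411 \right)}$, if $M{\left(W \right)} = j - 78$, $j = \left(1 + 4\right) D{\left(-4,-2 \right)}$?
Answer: $-1718012$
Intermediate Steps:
$D{\left(x,c \right)} = -2 + c^{2}$ ($D{\left(x,c \right)} = -2 + c c = -2 + c^{2}$)
$j = 10$ ($j = \left(1 + 4\right) \left(-2 + \left(-2\right)^{2}\right) = 5 \left(-2 + 4\right) = 5 \cdot 2 = 10$)
$M{\left(W \right)} = -68$ ($M{\left(W \right)} = 10 - 78 = -68$)
$\left(1587275 - 3305219\right) + M{\left(1411 \right)} = \left(1587275 - 3305219\right) - 68 = -1717944 - 68 = -1718012$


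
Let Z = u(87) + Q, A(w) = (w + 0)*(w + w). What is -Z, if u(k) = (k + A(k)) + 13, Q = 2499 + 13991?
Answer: -31728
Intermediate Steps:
A(w) = 2*w**2 (A(w) = w*(2*w) = 2*w**2)
Q = 16490
u(k) = 13 + k + 2*k**2 (u(k) = (k + 2*k**2) + 13 = 13 + k + 2*k**2)
Z = 31728 (Z = (13 + 87 + 2*87**2) + 16490 = (13 + 87 + 2*7569) + 16490 = (13 + 87 + 15138) + 16490 = 15238 + 16490 = 31728)
-Z = -1*31728 = -31728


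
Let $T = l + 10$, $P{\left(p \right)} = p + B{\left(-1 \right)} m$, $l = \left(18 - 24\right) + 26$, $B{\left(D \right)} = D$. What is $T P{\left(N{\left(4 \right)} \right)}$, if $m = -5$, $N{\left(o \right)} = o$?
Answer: $270$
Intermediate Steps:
$l = 20$ ($l = -6 + 26 = 20$)
$P{\left(p \right)} = 5 + p$ ($P{\left(p \right)} = p - -5 = p + 5 = 5 + p$)
$T = 30$ ($T = 20 + 10 = 30$)
$T P{\left(N{\left(4 \right)} \right)} = 30 \left(5 + 4\right) = 30 \cdot 9 = 270$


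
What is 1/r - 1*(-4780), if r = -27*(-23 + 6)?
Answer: 2194021/459 ≈ 4780.0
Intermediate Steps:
r = 459 (r = -27*(-17) = 459)
1/r - 1*(-4780) = 1/459 - 1*(-4780) = 1/459 + 4780 = 2194021/459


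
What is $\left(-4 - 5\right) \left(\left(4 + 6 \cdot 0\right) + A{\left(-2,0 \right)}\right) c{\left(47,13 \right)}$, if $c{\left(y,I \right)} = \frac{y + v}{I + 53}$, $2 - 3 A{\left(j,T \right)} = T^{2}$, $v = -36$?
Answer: $-7$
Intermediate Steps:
$A{\left(j,T \right)} = \frac{2}{3} - \frac{T^{2}}{3}$
$c{\left(y,I \right)} = \frac{-36 + y}{53 + I}$ ($c{\left(y,I \right)} = \frac{y - 36}{I + 53} = \frac{-36 + y}{53 + I}$)
$\left(-4 - 5\right) \left(\left(4 + 6 \cdot 0\right) + A{\left(-2,0 \right)}\right) c{\left(47,13 \right)} = \left(-4 - 5\right) \left(\left(4 + 6 \cdot 0\right) + \left(\frac{2}{3} - \frac{0^{2}}{3}\right)\right) \frac{-36 + 47}{53 + 13} = - 9 \left(\left(4 + 0\right) + \left(\frac{2}{3} - 0\right)\right) \frac{1}{66} \cdot 11 = - 9 \left(4 + \left(\frac{2}{3} + 0\right)\right) \frac{1}{66} \cdot 11 = - 9 \left(4 + \frac{2}{3}\right) \frac{1}{6} = \left(-9\right) \frac{14}{3} \cdot \frac{1}{6} = \left(-42\right) \frac{1}{6} = -7$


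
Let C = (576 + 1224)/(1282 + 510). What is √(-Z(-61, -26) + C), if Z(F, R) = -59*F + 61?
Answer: I*√11474610/56 ≈ 60.49*I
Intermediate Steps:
Z(F, R) = 61 - 59*F
C = 225/224 (C = 1800/1792 = 1800*(1/1792) = 225/224 ≈ 1.0045)
√(-Z(-61, -26) + C) = √(-(61 - 59*(-61)) + 225/224) = √(-(61 + 3599) + 225/224) = √(-1*3660 + 225/224) = √(-3660 + 225/224) = √(-819615/224) = I*√11474610/56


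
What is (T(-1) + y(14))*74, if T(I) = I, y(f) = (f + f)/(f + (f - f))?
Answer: 74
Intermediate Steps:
y(f) = 2 (y(f) = (2*f)/(f + 0) = (2*f)/f = 2)
(T(-1) + y(14))*74 = (-1 + 2)*74 = 1*74 = 74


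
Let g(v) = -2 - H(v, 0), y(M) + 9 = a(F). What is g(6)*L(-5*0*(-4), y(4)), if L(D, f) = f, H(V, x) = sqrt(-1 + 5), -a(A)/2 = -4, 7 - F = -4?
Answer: 4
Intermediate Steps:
F = 11 (F = 7 - 1*(-4) = 7 + 4 = 11)
a(A) = 8 (a(A) = -2*(-4) = 8)
y(M) = -1 (y(M) = -9 + 8 = -1)
H(V, x) = 2 (H(V, x) = sqrt(4) = 2)
g(v) = -4 (g(v) = -2 - 1*2 = -2 - 2 = -4)
g(6)*L(-5*0*(-4), y(4)) = -4*(-1) = 4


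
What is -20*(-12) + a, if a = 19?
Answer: 259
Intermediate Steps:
-20*(-12) + a = -20*(-12) + 19 = 240 + 19 = 259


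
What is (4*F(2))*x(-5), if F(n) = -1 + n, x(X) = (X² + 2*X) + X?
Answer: 40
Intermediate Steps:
x(X) = X² + 3*X
(4*F(2))*x(-5) = (4*(-1 + 2))*(-5*(3 - 5)) = (4*1)*(-5*(-2)) = 4*10 = 40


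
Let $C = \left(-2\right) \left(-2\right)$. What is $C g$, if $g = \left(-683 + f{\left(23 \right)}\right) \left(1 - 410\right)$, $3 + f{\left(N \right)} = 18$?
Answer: $1092848$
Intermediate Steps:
$C = 4$
$f{\left(N \right)} = 15$ ($f{\left(N \right)} = -3 + 18 = 15$)
$g = 273212$ ($g = \left(-683 + 15\right) \left(1 - 410\right) = \left(-668\right) \left(-409\right) = 273212$)
$C g = 4 \cdot 273212 = 1092848$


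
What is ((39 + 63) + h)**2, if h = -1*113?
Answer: 121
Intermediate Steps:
h = -113
((39 + 63) + h)**2 = ((39 + 63) - 113)**2 = (102 - 113)**2 = (-11)**2 = 121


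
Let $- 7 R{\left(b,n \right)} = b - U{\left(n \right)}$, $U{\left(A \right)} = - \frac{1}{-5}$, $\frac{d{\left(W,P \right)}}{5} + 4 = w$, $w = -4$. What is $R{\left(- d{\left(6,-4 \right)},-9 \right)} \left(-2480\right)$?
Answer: $\frac{98704}{7} \approx 14101.0$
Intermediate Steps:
$d{\left(W,P \right)} = -40$ ($d{\left(W,P \right)} = -20 + 5 \left(-4\right) = -20 - 20 = -40$)
$U{\left(A \right)} = \frac{1}{5}$ ($U{\left(A \right)} = \left(-1\right) \left(- \frac{1}{5}\right) = \frac{1}{5}$)
$R{\left(b,n \right)} = \frac{1}{35} - \frac{b}{7}$ ($R{\left(b,n \right)} = - \frac{b - \frac{1}{5}}{7} = - \frac{- \frac{1}{5} + b}{7} = \frac{1}{35} - \frac{b}{7}$)
$R{\left(- d{\left(6,-4 \right)},-9 \right)} \left(-2480\right) = \left(\frac{1}{35} - \frac{\left(-1\right) \left(-40\right)}{7}\right) \left(-2480\right) = \left(\frac{1}{35} - \frac{40}{7}\right) \left(-2480\right) = \left(- \frac{199}{35}\right) \left(-2480\right) = \frac{98704}{7}$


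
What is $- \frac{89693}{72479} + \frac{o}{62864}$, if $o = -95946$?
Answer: $- \frac{6296265443}{2278159928} \approx -2.7638$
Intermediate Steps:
$- \frac{89693}{72479} + \frac{o}{62864} = - \frac{89693}{72479} - \frac{95946}{62864} = \left(-89693\right) \frac{1}{72479} - \frac{47973}{31432} = - \frac{89693}{72479} - \frac{47973}{31432} = - \frac{6296265443}{2278159928}$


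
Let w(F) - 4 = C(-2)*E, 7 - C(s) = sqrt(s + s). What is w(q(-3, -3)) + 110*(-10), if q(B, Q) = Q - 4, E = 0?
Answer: -1096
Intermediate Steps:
C(s) = 7 - sqrt(2)*sqrt(s) (C(s) = 7 - sqrt(s + s) = 7 - sqrt(2*s) = 7 - sqrt(2)*sqrt(s))
q(B, Q) = -4 + Q
w(F) = 4 (w(F) = 4 + (7 - sqrt(2)*sqrt(-2))*0 = 4 + (7 - sqrt(2)*I*sqrt(2))*0 = 4 + (7 - 2*I)*0 = 4 + 0 = 4)
w(q(-3, -3)) + 110*(-10) = 4 + 110*(-10) = 4 - 1100 = -1096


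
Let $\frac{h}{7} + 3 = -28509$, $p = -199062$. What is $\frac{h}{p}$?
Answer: $\frac{11088}{11059} \approx 1.0026$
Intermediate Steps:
$h = -199584$ ($h = -21 + 7 \left(-28509\right) = -21 - 199563 = -199584$)
$\frac{h}{p} = - \frac{199584}{-199062} = \left(-199584\right) \left(- \frac{1}{199062}\right) = \frac{11088}{11059}$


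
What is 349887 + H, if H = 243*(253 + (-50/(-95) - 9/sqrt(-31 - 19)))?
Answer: 7818384/19 + 2187*I*sqrt(2)/10 ≈ 4.1149e+5 + 309.29*I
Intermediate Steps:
H = 1170531/19 + 2187*I*sqrt(2)/10 (H = 243*(253 + (-50*(-1/95) - 9*(-I*sqrt(2)/10))) = 243*(253 + (10/19 - 9*(-I*sqrt(2)/10))) = 243*(253 + (10/19 - (-9)*I*sqrt(2)/10)) = 243*(253 + (10/19 + 9*I*sqrt(2)/10)) = 243*(4817/19 + 9*I*sqrt(2)/10) = 1170531/19 + 2187*I*sqrt(2)/10 ≈ 61607.0 + 309.29*I)
349887 + H = 349887 + (1170531/19 + 2187*I*sqrt(2)/10) = 7818384/19 + 2187*I*sqrt(2)/10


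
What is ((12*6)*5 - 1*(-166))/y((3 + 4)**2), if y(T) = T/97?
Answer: 51022/49 ≈ 1041.3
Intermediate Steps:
y(T) = T/97 (y(T) = T*(1/97) = T/97)
((12*6)*5 - 1*(-166))/y((3 + 4)**2) = ((12*6)*5 - 1*(-166))/(((3 + 4)**2/97)) = (72*5 + 166)/(((1/97)*7**2)) = (360 + 166)/(((1/97)*49)) = 526/(49/97) = 526*(97/49) = 51022/49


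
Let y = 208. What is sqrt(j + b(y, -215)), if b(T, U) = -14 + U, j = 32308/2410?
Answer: I*sqrt(313048155)/1205 ≈ 14.683*I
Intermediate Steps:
j = 16154/1205 (j = 32308*(1/2410) = 16154/1205 ≈ 13.406)
sqrt(j + b(y, -215)) = sqrt(16154/1205 + (-14 - 215)) = sqrt(16154/1205 - 229) = sqrt(-259791/1205) = I*sqrt(313048155)/1205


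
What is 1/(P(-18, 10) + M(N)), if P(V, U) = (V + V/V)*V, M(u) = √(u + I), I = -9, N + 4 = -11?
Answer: -I/(-306*I + 2*√6) ≈ 0.0032671 - 5.2306e-5*I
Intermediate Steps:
N = -15 (N = -4 - 11 = -15)
M(u) = √(-9 + u) (M(u) = √(u - 9) = √(-9 + u))
P(V, U) = V*(1 + V) (P(V, U) = (V + 1)*V = (1 + V)*V = V*(1 + V))
1/(P(-18, 10) + M(N)) = 1/(-18*(1 - 18) + √(-9 - 15)) = 1/(-18*(-17) + √(-24)) = 1/(306 + 2*I*√6)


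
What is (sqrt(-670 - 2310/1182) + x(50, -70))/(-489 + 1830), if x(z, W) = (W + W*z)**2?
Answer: 1416100/149 + 5*I*sqrt(1043115)/264177 ≈ 9504.0 + 0.01933*I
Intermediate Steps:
(sqrt(-670 - 2310/1182) + x(50, -70))/(-489 + 1830) = (sqrt(-670 - 2310/1182) + (-70)**2*(1 + 50)**2)/(-489 + 1830) = (sqrt(-670 - 2310*1/1182) + 4900*51**2)/1341 = (sqrt(-670 - 385/197) + 4900*2601)*(1/1341) = (sqrt(-132375/197) + 12744900)*(1/1341) = (5*I*sqrt(1043115)/197 + 12744900)*(1/1341) = (12744900 + 5*I*sqrt(1043115)/197)*(1/1341) = 1416100/149 + 5*I*sqrt(1043115)/264177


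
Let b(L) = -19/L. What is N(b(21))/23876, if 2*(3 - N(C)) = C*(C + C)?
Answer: 481/5264658 ≈ 9.1364e-5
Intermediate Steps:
N(C) = 3 - C**2 (N(C) = 3 - C*(C + C)/2 = 3 - C*2*C/2 = 3 - C**2)
N(b(21))/23876 = (3 - (-19/21)**2)/23876 = (3 - (-19*1/21)**2)*(1/23876) = (3 - (-19/21)**2)*(1/23876) = (3 - 1*361/441)*(1/23876) = (3 - 361/441)*(1/23876) = (962/441)*(1/23876) = 481/5264658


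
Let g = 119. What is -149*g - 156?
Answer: -17887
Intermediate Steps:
-149*g - 156 = -149*119 - 156 = -17731 - 156 = -17887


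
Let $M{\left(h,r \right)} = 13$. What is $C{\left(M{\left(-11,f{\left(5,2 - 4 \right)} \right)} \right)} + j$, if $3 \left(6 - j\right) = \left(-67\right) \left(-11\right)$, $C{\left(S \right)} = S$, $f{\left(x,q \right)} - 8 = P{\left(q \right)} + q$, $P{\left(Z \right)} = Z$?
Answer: $- \frac{680}{3} \approx -226.67$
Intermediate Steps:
$f{\left(x,q \right)} = 8 + 2 q$ ($f{\left(x,q \right)} = 8 + \left(q + q\right) = 8 + 2 q$)
$j = - \frac{719}{3}$ ($j = 6 - \frac{\left(-67\right) \left(-11\right)}{3} = 6 - \frac{737}{3} = - \frac{719}{3} \approx -239.67$)
$C{\left(M{\left(-11,f{\left(5,2 - 4 \right)} \right)} \right)} + j = 13 - \frac{719}{3} = - \frac{680}{3}$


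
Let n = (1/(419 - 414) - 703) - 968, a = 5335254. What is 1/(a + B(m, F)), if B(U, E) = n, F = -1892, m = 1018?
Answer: 5/26667916 ≈ 1.8749e-7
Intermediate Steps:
n = -8354/5 (n = (1/5 - 703) - 968 = (⅕ - 703) - 968 = -3514/5 - 968 = -8354/5 ≈ -1670.8)
B(U, E) = -8354/5
1/(a + B(m, F)) = 1/(5335254 - 8354/5) = 1/(26667916/5) = 5/26667916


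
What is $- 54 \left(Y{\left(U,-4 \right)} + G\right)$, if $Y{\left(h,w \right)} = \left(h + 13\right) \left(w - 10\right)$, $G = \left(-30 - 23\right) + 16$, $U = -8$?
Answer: $5778$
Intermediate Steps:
$G = -37$ ($G = -53 + 16 = -37$)
$Y{\left(h,w \right)} = \left(-10 + w\right) \left(13 + h\right)$ ($Y{\left(h,w \right)} = \left(13 + h\right) \left(-10 + w\right) = \left(-10 + w\right) \left(13 + h\right)$)
$- 54 \left(Y{\left(U,-4 \right)} + G\right) = - 54 \left(\left(-130 - -80 + 13 \left(-4\right) - -32\right) - 37\right) = - 54 \left(\left(-130 + 80 - 52 + 32\right) - 37\right) = - 54 \left(-70 - 37\right) = \left(-54\right) \left(-107\right) = 5778$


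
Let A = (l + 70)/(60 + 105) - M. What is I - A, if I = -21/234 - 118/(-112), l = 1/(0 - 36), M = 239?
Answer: 23541967/98280 ≈ 239.54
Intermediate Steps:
l = -1/36 (l = 1/(-36) = -1/36 ≈ -0.027778)
I = 2105/2184 (I = -21*1/234 - 118*(-1/112) = -7/78 + 59/56 = 2105/2184 ≈ 0.96383)
A = -128831/540 (A = (-1/36 + 70)/(60 + 105) - 1*239 = (2519/36)/165 - 239 = (2519/36)*(1/165) - 239 = 229/540 - 239 = -128831/540 ≈ -238.58)
I - A = 2105/2184 - 1*(-128831/540) = 2105/2184 + 128831/540 = 23541967/98280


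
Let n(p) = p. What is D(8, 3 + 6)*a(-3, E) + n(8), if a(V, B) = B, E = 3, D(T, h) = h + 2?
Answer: 41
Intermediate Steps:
D(T, h) = 2 + h
D(8, 3 + 6)*a(-3, E) + n(8) = (2 + (3 + 6))*3 + 8 = (2 + 9)*3 + 8 = 11*3 + 8 = 33 + 8 = 41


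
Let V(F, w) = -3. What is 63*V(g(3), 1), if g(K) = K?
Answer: -189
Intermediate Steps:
63*V(g(3), 1) = 63*(-3) = -189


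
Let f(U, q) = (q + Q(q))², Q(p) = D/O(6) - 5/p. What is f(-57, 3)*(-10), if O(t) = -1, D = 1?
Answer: -10/9 ≈ -1.1111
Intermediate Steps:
Q(p) = -1 - 5/p (Q(p) = 1/(-1) - 5/p = 1*(-1) - 5/p = -1 - 5/p)
f(U, q) = (q + (-5 - q)/q)²
f(-57, 3)*(-10) = ((5 + 3*(1 - 1*3))²/3²)*(-10) = ((5 + 3*(1 - 3))²/9)*(-10) = ((5 + 3*(-2))²/9)*(-10) = ((5 - 6)²/9)*(-10) = ((⅑)*(-1)²)*(-10) = ((⅑)*1)*(-10) = (⅑)*(-10) = -10/9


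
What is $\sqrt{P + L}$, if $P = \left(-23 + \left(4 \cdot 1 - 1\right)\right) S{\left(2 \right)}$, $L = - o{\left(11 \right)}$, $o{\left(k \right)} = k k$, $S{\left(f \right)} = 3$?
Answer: $i \sqrt{181} \approx 13.454 i$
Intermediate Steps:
$o{\left(k \right)} = k^{2}$
$L = -121$ ($L = - 11^{2} = \left(-1\right) 121 = -121$)
$P = -60$ ($P = \left(-23 + \left(4 \cdot 1 - 1\right)\right) 3 = \left(-23 + \left(4 - 1\right)\right) 3 = \left(-23 + 3\right) 3 = \left(-20\right) 3 = -60$)
$\sqrt{P + L} = \sqrt{-60 - 121} = \sqrt{-181} = i \sqrt{181}$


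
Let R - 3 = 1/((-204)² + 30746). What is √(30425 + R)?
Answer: √159328890263194/72362 ≈ 174.44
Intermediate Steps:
R = 217087/72362 (R = 3 + 1/((-204)² + 30746) = 3 + 1/(41616 + 30746) = 3 + 1/72362 = 217087/72362 ≈ 3.0000)
√(30425 + R) = √(30425 + 217087/72362) = √(2201830937/72362) = √159328890263194/72362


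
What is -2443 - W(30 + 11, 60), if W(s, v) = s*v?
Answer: -4903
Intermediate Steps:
-2443 - W(30 + 11, 60) = -2443 - (30 + 11)*60 = -2443 - 41*60 = -2443 - 1*2460 = -2443 - 2460 = -4903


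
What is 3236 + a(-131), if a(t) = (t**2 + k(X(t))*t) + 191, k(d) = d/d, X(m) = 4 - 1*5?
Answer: 20457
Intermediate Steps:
X(m) = -1 (X(m) = 4 - 5 = -1)
k(d) = 1
a(t) = 191 + t + t**2 (a(t) = (t**2 + 1*t) + 191 = (t**2 + t) + 191 = (t + t**2) + 191 = 191 + t + t**2)
3236 + a(-131) = 3236 + (191 - 131 + (-131)**2) = 3236 + (191 - 131 + 17161) = 3236 + 17221 = 20457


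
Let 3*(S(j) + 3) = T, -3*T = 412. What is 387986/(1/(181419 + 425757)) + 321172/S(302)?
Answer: 103417767837756/439 ≈ 2.3558e+11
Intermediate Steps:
T = -412/3 (T = -1/3*412 = -412/3 ≈ -137.33)
S(j) = -439/9 (S(j) = -3 + (1/3)*(-412/3) = -3 - 412/9 = -439/9)
387986/(1/(181419 + 425757)) + 321172/S(302) = 387986/(1/(181419 + 425757)) + 321172/(-439/9) = 387986/(1/607176) + 321172*(-9/439) = 387986/(1/607176) - 2890548/439 = 387986*607176 - 2890548/439 = 235575787536 - 2890548/439 = 103417767837756/439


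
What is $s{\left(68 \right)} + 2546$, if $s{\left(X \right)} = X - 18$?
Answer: $2596$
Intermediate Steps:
$s{\left(X \right)} = -18 + X$
$s{\left(68 \right)} + 2546 = \left(-18 + 68\right) + 2546 = 50 + 2546 = 2596$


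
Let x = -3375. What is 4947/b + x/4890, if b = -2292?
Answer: -354737/124532 ≈ -2.8486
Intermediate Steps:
4947/b + x/4890 = 4947/(-2292) - 3375/4890 = 4947*(-1/2292) - 3375*1/4890 = -1649/764 - 225/326 = -354737/124532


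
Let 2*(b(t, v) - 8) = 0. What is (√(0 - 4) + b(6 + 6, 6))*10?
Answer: 80 + 20*I ≈ 80.0 + 20.0*I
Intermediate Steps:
b(t, v) = 8 (b(t, v) = 8 + (½)*0 = 8 + 0 = 8)
(√(0 - 4) + b(6 + 6, 6))*10 = (√(0 - 4) + 8)*10 = (√(-4) + 8)*10 = (2*I + 8)*10 = (8 + 2*I)*10 = 80 + 20*I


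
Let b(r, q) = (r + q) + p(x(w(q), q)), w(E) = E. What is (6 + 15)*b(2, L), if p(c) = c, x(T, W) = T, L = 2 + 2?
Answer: 210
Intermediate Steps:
L = 4
b(r, q) = r + 2*q (b(r, q) = (r + q) + q = (q + r) + q = r + 2*q)
(6 + 15)*b(2, L) = (6 + 15)*(2 + 2*4) = 21*(2 + 8) = 21*10 = 210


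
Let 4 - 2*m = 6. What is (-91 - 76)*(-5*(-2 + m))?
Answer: -2505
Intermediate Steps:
m = -1 (m = 2 - ½*6 = 2 - 3 = -1)
(-91 - 76)*(-5*(-2 + m)) = (-91 - 76)*(-5*(-2 - 1)) = -(-835)*(-3) = -167*15 = -2505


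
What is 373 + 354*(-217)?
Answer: -76445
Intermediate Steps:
373 + 354*(-217) = 373 - 76818 = -76445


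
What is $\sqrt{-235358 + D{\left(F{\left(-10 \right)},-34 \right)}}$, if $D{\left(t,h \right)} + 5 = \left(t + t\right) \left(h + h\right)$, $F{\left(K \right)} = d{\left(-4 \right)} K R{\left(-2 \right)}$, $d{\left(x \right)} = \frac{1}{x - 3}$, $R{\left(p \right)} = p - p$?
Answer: $i \sqrt{235363} \approx 485.14 i$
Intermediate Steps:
$R{\left(p \right)} = 0$
$d{\left(x \right)} = \frac{1}{-3 + x}$
$F{\left(K \right)} = 0$ ($F{\left(K \right)} = \frac{K}{-3 - 4} \cdot 0 = \frac{K}{-7} \cdot 0 = - \frac{K}{7} \cdot 0 = 0$)
$D{\left(t,h \right)} = -5 + 4 h t$ ($D{\left(t,h \right)} = -5 + \left(t + t\right) \left(h + h\right) = -5 + 2 t 2 h = -5 + 4 h t$)
$\sqrt{-235358 + D{\left(F{\left(-10 \right)},-34 \right)}} = \sqrt{-235358 - \left(5 + 136 \cdot 0\right)} = \sqrt{-235358 + \left(-5 + 0\right)} = \sqrt{-235358 - 5} = \sqrt{-235363} = i \sqrt{235363}$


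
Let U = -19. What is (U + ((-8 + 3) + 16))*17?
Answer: -136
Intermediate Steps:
(U + ((-8 + 3) + 16))*17 = (-19 + ((-8 + 3) + 16))*17 = (-19 + (-5 + 16))*17 = (-19 + 11)*17 = -8*17 = -136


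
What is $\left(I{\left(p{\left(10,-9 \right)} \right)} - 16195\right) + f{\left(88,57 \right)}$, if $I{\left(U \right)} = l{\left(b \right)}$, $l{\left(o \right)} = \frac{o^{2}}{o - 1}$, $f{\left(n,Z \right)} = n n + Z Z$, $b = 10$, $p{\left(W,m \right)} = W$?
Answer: $- \frac{46718}{9} \approx -5190.9$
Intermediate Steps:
$f{\left(n,Z \right)} = Z^{2} + n^{2}$ ($f{\left(n,Z \right)} = n^{2} + Z^{2} = Z^{2} + n^{2}$)
$l{\left(o \right)} = \frac{o^{2}}{-1 + o}$
$I{\left(U \right)} = \frac{100}{9}$ ($I{\left(U \right)} = \frac{10^{2}}{-1 + 10} = \frac{100}{9}$)
$\left(I{\left(p{\left(10,-9 \right)} \right)} - 16195\right) + f{\left(88,57 \right)} = \left(\frac{100}{9} - 16195\right) + \left(57^{2} + 88^{2}\right) = - \frac{145655}{9} + \left(3249 + 7744\right) = - \frac{145655}{9} + 10993 = - \frac{46718}{9}$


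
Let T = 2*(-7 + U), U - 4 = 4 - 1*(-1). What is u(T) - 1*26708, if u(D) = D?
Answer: -26704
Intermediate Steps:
U = 9 (U = 4 + (4 - 1*(-1)) = 4 + (4 + 1) = 4 + 5 = 9)
T = 4 (T = 2*(-7 + 9) = 2*2 = 4)
u(T) - 1*26708 = 4 - 1*26708 = 4 - 26708 = -26704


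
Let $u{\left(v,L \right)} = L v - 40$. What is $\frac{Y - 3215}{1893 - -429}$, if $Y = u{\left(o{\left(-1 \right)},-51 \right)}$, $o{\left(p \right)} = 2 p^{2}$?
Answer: $- \frac{373}{258} \approx -1.4457$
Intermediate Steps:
$u{\left(v,L \right)} = -40 + L v$
$Y = -142$ ($Y = -40 - 51 \cdot 2 \left(-1\right)^{2} = -40 - 51 \cdot 2 \cdot 1 = -40 - 102 = -142$)
$\frac{Y - 3215}{1893 - -429} = \frac{-142 - 3215}{1893 - -429} = - \frac{3357}{1893 + \left(-277 + 706\right)} = - \frac{3357}{1893 + 429} = - \frac{3357}{2322} = \left(-3357\right) \frac{1}{2322} = - \frac{373}{258}$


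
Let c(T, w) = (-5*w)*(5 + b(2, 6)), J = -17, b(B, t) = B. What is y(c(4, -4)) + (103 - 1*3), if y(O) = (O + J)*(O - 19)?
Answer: 14983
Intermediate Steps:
c(T, w) = -35*w (c(T, w) = (-5*w)*(5 + 2) = -5*w*7 = -35*w)
y(O) = (-19 + O)*(-17 + O) (y(O) = (O - 17)*(O - 19) = (-17 + O)*(-19 + O) = (-19 + O)*(-17 + O))
y(c(4, -4)) + (103 - 1*3) = (323 + (-35*(-4))**2 - (-1260)*(-4)) + (103 - 1*3) = (323 + 140**2 - 36*140) + (103 - 3) = (323 + 19600 - 5040) + 100 = 14883 + 100 = 14983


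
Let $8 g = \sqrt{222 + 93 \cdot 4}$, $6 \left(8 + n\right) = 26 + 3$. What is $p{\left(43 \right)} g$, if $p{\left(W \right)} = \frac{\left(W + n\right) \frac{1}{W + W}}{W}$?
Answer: $\frac{239 \sqrt{66}}{59168} \approx 0.032816$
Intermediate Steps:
$n = - \frac{19}{6}$ ($n = -8 + \frac{26 + 3}{6} = -8 + \frac{1}{6} \cdot 29 = -8 + \frac{29}{6} = - \frac{19}{6} \approx -3.1667$)
$g = \frac{3 \sqrt{66}}{8}$ ($g = \frac{\sqrt{222 + 93 \cdot 4}}{8} = \frac{\sqrt{222 + 372}}{8} = \frac{\sqrt{594}}{8} = \frac{3 \sqrt{66}}{8} \approx 3.0465$)
$p{\left(W \right)} = \frac{- \frac{19}{6} + W}{2 W^{2}}$ ($p{\left(W \right)} = \frac{\left(W - \frac{19}{6}\right) \frac{1}{W + W}}{W} = \frac{\left(- \frac{19}{6} + W\right) \frac{1}{2 W}}{W} = \frac{\frac{1}{2} \frac{1}{W} \left(- \frac{19}{6} + W\right)}{W} = \frac{- \frac{19}{6} + W}{2 W^{2}}$)
$p{\left(43 \right)} g = \frac{-19 + 6 \cdot 43}{12 \cdot 1849} \frac{3 \sqrt{66}}{8} = \frac{1}{12} \cdot \frac{1}{1849} \left(-19 + 258\right) \frac{3 \sqrt{66}}{8} = \frac{1}{12} \cdot \frac{1}{1849} \cdot 239 \frac{3 \sqrt{66}}{8} = \frac{239 \frac{3 \sqrt{66}}{8}}{22188} = \frac{239 \sqrt{66}}{59168}$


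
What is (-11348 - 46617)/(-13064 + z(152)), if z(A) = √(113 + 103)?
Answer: 18931369/4266697 + 34779*√6/17066788 ≈ 4.4420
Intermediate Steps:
z(A) = 6*√6 (z(A) = √216 = 6*√6)
(-11348 - 46617)/(-13064 + z(152)) = (-11348 - 46617)/(-13064 + 6*√6) = -57965/(-13064 + 6*√6)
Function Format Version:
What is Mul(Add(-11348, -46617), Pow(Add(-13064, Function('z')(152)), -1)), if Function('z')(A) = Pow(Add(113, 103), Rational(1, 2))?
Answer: Add(Rational(18931369, 4266697), Mul(Rational(34779, 17066788), Pow(6, Rational(1, 2)))) ≈ 4.4420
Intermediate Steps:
Function('z')(A) = Mul(6, Pow(6, Rational(1, 2))) (Function('z')(A) = Pow(216, Rational(1, 2)) = Mul(6, Pow(6, Rational(1, 2))))
Mul(Add(-11348, -46617), Pow(Add(-13064, Function('z')(152)), -1)) = Mul(Add(-11348, -46617), Pow(Add(-13064, Mul(6, Pow(6, Rational(1, 2)))), -1)) = Mul(-57965, Pow(Add(-13064, Mul(6, Pow(6, Rational(1, 2)))), -1))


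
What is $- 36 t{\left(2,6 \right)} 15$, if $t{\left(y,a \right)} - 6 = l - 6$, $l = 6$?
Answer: $-3240$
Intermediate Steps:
$t{\left(y,a \right)} = 6$ ($t{\left(y,a \right)} = 6 + \left(6 - 6\right) = 6 + 0 = 6$)
$- 36 t{\left(2,6 \right)} 15 = \left(-36\right) 6 \cdot 15 = \left(-216\right) 15 = -3240$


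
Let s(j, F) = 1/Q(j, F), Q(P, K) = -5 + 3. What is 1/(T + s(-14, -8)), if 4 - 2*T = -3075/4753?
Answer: 4753/8667 ≈ 0.54840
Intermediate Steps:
Q(P, K) = -2
T = 22087/9506 (T = 2 - (-3075)/(2*4753) = 2 - ½*(-3075/4753) = 2 + 3075/9506 = 22087/9506 ≈ 2.3235)
s(j, F) = -½ (s(j, F) = 1/(-2) = -½)
1/(T + s(-14, -8)) = 1/(22087/9506 - ½) = 1/(8667/4753) = 4753/8667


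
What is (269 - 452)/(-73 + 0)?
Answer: 183/73 ≈ 2.5069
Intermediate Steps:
(269 - 452)/(-73 + 0) = -183/(-73) = -183*(-1/73) = 183/73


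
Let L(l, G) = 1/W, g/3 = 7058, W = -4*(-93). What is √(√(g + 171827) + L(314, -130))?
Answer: √(93 + 34596*√193001)/186 ≈ 20.960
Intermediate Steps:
W = 372
g = 21174 (g = 3*7058 = 21174)
L(l, G) = 1/372
√(√(g + 171827) + L(314, -130)) = √(√(21174 + 171827) + 1/372) = √(√193001 + 1/372) = √(1/372 + √193001)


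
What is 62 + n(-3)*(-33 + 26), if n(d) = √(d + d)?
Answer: 62 - 7*I*√6 ≈ 62.0 - 17.146*I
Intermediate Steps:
n(d) = √2*√d (n(d) = √(2*d) = √2*√d)
62 + n(-3)*(-33 + 26) = 62 + (√2*√(-3))*(-33 + 26) = 62 + (√2*(I*√3))*(-7) = 62 + (I*√6)*(-7) = 62 - 7*I*√6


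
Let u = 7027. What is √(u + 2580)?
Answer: √9607 ≈ 98.015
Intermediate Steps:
√(u + 2580) = √(7027 + 2580) = √9607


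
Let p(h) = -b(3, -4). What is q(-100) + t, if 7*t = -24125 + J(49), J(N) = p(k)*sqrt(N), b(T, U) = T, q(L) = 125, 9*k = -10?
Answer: -23271/7 ≈ -3324.4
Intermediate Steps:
k = -10/9 (k = (1/9)*(-10) = -10/9 ≈ -1.1111)
p(h) = -3 (p(h) = -1*3 = -3)
J(N) = -3*sqrt(N)
t = -24146/7 (t = (-24125 - 3*sqrt(49))/7 = (-24125 - 3*7)/7 = (-24125 - 21)/7 = (1/7)*(-24146) = -24146/7 ≈ -3449.4)
q(-100) + t = 125 - 24146/7 = -23271/7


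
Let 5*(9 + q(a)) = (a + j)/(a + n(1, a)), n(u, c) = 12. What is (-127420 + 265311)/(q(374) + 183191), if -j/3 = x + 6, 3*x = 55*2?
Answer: 133064815/176770753 ≈ 0.75275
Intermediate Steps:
x = 110/3 (x = (55*2)/3 = (⅓)*110 = 110/3 ≈ 36.667)
j = -128 (j = -3*(110/3 + 6) = -3*128/3 = -128)
q(a) = -9 + (-128 + a)/(5*(12 + a)) (q(a) = -9 + ((a - 128)/(a + 12))/5 = -9 + ((-128 + a)/(12 + a))/5 = -9 + (-128 + a)/(5*(12 + a)))
(-127420 + 265311)/(q(374) + 183191) = (-127420 + 265311)/(4*(-167 - 11*374)/(5*(12 + 374)) + 183191) = 137891/((⅘)*(-167 - 4114)/386 + 183191) = 137891/((⅘)*(1/386)*(-4281) + 183191) = 137891/(-8562/965 + 183191) = 137891/(176770753/965) = 137891*(965/176770753) = 133064815/176770753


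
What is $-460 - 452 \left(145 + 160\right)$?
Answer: $-138320$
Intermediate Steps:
$-460 - 452 \left(145 + 160\right) = -460 - 137860 = -138320$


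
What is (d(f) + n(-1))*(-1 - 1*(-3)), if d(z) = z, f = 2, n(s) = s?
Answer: 2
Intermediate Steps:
(d(f) + n(-1))*(-1 - 1*(-3)) = (2 - 1)*(-1 - 1*(-3)) = 1*(-1 + 3) = 1*2 = 2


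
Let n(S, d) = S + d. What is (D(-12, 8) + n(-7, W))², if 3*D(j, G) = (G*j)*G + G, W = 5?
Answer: 586756/9 ≈ 65195.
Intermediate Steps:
D(j, G) = G/3 + j*G²/3 (D(j, G) = ((G*j)*G + G)/3 = (j*G² + G)/3 = (G + j*G²)/3 = G/3 + j*G²/3)
(D(-12, 8) + n(-7, W))² = ((⅓)*8*(1 + 8*(-12)) + (-7 + 5))² = ((⅓)*8*(1 - 96) - 2)² = ((⅓)*8*(-95) - 2)² = (-760/3 - 2)² = (-766/3)² = 586756/9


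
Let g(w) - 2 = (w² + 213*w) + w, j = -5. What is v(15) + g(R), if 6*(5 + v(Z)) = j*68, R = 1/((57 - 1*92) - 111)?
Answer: -3909293/63948 ≈ -61.132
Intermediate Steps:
R = -1/146 (R = 1/((57 - 92) - 111) = 1/(-35 - 111) = 1/(-146) = -1/146 ≈ -0.0068493)
v(Z) = -185/3 (v(Z) = -5 + (-5*68)/6 = -5 + (⅙)*(-340) = -5 - 170/3 = -185/3)
g(w) = 2 + w² + 214*w (g(w) = 2 + ((w² + 213*w) + w) = 2 + (w² + 214*w) = 2 + w² + 214*w)
v(15) + g(R) = -185/3 + (2 + (-1/146)² + 214*(-1/146)) = -185/3 + (2 + 1/21316 - 107/73) = -185/3 + 11389/21316 = -3909293/63948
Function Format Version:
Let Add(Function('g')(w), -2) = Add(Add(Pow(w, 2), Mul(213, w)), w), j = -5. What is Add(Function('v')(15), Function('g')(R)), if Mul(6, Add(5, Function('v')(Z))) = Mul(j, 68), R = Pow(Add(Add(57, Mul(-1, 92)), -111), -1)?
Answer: Rational(-3909293, 63948) ≈ -61.132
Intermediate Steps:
R = Rational(-1, 146) (R = Pow(Add(Add(57, -92), -111), -1) = Pow(Add(-35, -111), -1) = Pow(-146, -1) = Rational(-1, 146) ≈ -0.0068493)
Function('v')(Z) = Rational(-185, 3) (Function('v')(Z) = Add(-5, Mul(Rational(1, 6), Mul(-5, 68))) = Add(-5, Mul(Rational(1, 6), -340)) = Add(-5, Rational(-170, 3)) = Rational(-185, 3))
Function('g')(w) = Add(2, Pow(w, 2), Mul(214, w)) (Function('g')(w) = Add(2, Add(Add(Pow(w, 2), Mul(213, w)), w)) = Add(2, Add(Pow(w, 2), Mul(214, w))) = Add(2, Pow(w, 2), Mul(214, w)))
Add(Function('v')(15), Function('g')(R)) = Add(Rational(-185, 3), Add(2, Pow(Rational(-1, 146), 2), Mul(214, Rational(-1, 146)))) = Add(Rational(-185, 3), Add(2, Rational(1, 21316), Rational(-107, 73))) = Add(Rational(-185, 3), Rational(11389, 21316)) = Rational(-3909293, 63948)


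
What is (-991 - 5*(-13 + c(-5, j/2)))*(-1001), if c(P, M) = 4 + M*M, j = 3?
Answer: 3832829/4 ≈ 9.5821e+5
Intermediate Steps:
c(P, M) = 4 + M**2
(-991 - 5*(-13 + c(-5, j/2)))*(-1001) = (-991 - 5*(-13 + (4 + (3/2)**2)))*(-1001) = (-991 - 5*(-13 + (4 + 9/4)))*(-1001) = (-991 - 5*(-13 + 25/4))*(-1001) = (-991 - 5*(-27/4))*(-1001) = (-991 + 135/4)*(-1001) = -3829/4*(-1001) = 3832829/4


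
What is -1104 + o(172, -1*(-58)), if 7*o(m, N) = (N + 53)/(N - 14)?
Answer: -339921/308 ≈ -1103.6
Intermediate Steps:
o(m, N) = (53 + N)/(7*(-14 + N)) (o(m, N) = ((N + 53)/(N - 14))/7 = ((53 + N)/(-14 + N))/7 = (53 + N)/(7*(-14 + N)))
-1104 + o(172, -1*(-58)) = -1104 + (53 - 1*(-58))/(7*(-14 - 1*(-58))) = -1104 + (53 + 58)/(7*(-14 + 58)) = -1104 + (⅐)*111/44 = -1104 + (⅐)*(1/44)*111 = -1104 + 111/308 = -339921/308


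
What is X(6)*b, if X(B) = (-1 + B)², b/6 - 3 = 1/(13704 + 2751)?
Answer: 493660/1097 ≈ 450.01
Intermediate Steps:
b = 98732/5485 (b = 18 + 6/(13704 + 2751) = 18 + 6/16455 = 18 + 6*(1/16455) = 18 + 2/5485 = 98732/5485 ≈ 18.000)
X(6)*b = (-1 + 6)²*(98732/5485) = 5²*(98732/5485) = 25*(98732/5485) = 493660/1097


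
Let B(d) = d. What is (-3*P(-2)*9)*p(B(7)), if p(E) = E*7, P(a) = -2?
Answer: 2646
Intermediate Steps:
p(E) = 7*E
(-3*P(-2)*9)*p(B(7)) = (-3*(-2)*9)*(7*7) = (6*9)*49 = 54*49 = 2646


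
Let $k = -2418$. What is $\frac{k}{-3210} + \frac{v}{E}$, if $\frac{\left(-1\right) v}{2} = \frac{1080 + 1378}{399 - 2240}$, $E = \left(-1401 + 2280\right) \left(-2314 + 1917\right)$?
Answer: $\frac{258901045789}{343705872405} \approx 0.75326$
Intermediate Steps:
$E = -348963$ ($E = 879 \left(-397\right) = -348963$)
$v = \frac{4916}{1841}$ ($v = - 2 \frac{1080 + 1378}{399 - 2240} = - 2 \frac{2458}{-1841} = - 2 \cdot 2458 \left(- \frac{1}{1841}\right) = \left(-2\right) \left(- \frac{2458}{1841}\right) = \frac{4916}{1841} \approx 2.6703$)
$\frac{k}{-3210} + \frac{v}{E} = - \frac{2418}{-3210} + \frac{4916}{1841 \left(-348963\right)} = \left(-2418\right) \left(- \frac{1}{3210}\right) + \frac{4916}{1841} \left(- \frac{1}{348963}\right) = \frac{403}{535} - \frac{4916}{642440883} = \frac{258901045789}{343705872405}$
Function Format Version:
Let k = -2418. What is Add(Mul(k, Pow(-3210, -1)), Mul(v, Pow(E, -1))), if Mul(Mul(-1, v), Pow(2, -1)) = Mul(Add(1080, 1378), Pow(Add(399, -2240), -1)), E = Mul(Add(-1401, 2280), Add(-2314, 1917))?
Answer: Rational(258901045789, 343705872405) ≈ 0.75326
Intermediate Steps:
E = -348963 (E = Mul(879, -397) = -348963)
v = Rational(4916, 1841) (v = Mul(-2, Mul(Add(1080, 1378), Pow(Add(399, -2240), -1))) = Mul(-2, Mul(2458, Pow(-1841, -1))) = Mul(-2, Mul(2458, Rational(-1, 1841))) = Mul(-2, Rational(-2458, 1841)) = Rational(4916, 1841) ≈ 2.6703)
Add(Mul(k, Pow(-3210, -1)), Mul(v, Pow(E, -1))) = Add(Mul(-2418, Pow(-3210, -1)), Mul(Rational(4916, 1841), Pow(-348963, -1))) = Add(Mul(-2418, Rational(-1, 3210)), Mul(Rational(4916, 1841), Rational(-1, 348963))) = Add(Rational(403, 535), Rational(-4916, 642440883)) = Rational(258901045789, 343705872405)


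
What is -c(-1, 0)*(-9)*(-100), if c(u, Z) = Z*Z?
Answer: 0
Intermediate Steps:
c(u, Z) = Z²
-c(-1, 0)*(-9)*(-100) = -0²*(-9)*(-100) = -0*(-9)*(-100) = -0*(-100) = -1*0 = 0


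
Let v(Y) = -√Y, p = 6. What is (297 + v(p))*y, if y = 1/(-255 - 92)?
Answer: -297/347 + √6/347 ≈ -0.84885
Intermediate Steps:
y = -1/347 (y = 1/(-347) = -1/347 ≈ -0.0028818)
(297 + v(p))*y = (297 - √6)*(-1/347) = -297/347 + √6/347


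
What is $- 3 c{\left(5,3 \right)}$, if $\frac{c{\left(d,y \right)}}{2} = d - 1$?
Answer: $-24$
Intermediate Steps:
$c{\left(d,y \right)} = -2 + 2 d$ ($c{\left(d,y \right)} = 2 \left(d - 1\right) = 2 \left(-1 + d\right) = -2 + 2 d$)
$- 3 c{\left(5,3 \right)} = - 3 \left(-2 + 2 \cdot 5\right) = - 3 \left(-2 + 10\right) = \left(-3\right) 8 = -24$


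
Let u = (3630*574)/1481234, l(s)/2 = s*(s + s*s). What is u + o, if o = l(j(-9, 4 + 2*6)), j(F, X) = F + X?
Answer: 581685538/740617 ≈ 785.41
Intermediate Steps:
l(s) = 2*s*(s + s**2) (l(s) = 2*(s*(s + s*s)) = 2*(s*(s + s**2)) = 2*s*(s + s**2))
o = 784 (o = 2*(-9 + (4 + 2*6))**2*(1 + (-9 + (4 + 2*6))) = 2*(-9 + (4 + 12))**2*(1 + (-9 + (4 + 12))) = 2*(-9 + 16)**2*(1 + (-9 + 16)) = 2*7**2*(1 + 7) = 2*49*8 = 784)
u = 1041810/740617 (u = 2083620*(1/1481234) = 1041810/740617 ≈ 1.4067)
u + o = 1041810/740617 + 784 = 581685538/740617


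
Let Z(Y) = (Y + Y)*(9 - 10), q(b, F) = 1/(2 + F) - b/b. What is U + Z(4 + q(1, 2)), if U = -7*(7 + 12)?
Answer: -279/2 ≈ -139.50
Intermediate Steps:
q(b, F) = -1 + 1/(2 + F) (q(b, F) = 1/(2 + F) - 1*1 = 1/(2 + F) - 1 = -1 + 1/(2 + F))
Z(Y) = -2*Y (Z(Y) = (2*Y)*(-1) = -2*Y)
U = -133 (U = -7*19 = -133)
U + Z(4 + q(1, 2)) = -133 - 2*(4 + (-1 - 1*2)/(2 + 2)) = -133 - 2*(4 + (-1 - 2)/4) = -133 - 2*(4 + (¼)*(-3)) = -133 - 2*(4 - ¾) = -133 - 2*13/4 = -133 - 13/2 = -279/2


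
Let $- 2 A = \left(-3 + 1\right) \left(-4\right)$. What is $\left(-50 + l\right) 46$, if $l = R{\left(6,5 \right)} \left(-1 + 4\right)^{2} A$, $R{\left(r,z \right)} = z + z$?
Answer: $-18860$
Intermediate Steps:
$R{\left(r,z \right)} = 2 z$
$A = -4$ ($A = - \frac{\left(-3 + 1\right) \left(-4\right)}{2} = - \frac{\left(-2\right) \left(-4\right)}{2} = \left(- \frac{1}{2}\right) 8 = -4$)
$l = -360$ ($l = 2 \cdot 5 \left(-1 + 4\right)^{2} \left(-4\right) = 10 \cdot 3^{2} \left(-4\right) = 10 \cdot 9 \left(-4\right) = 90 \left(-4\right) = -360$)
$\left(-50 + l\right) 46 = \left(-50 - 360\right) 46 = \left(-410\right) 46 = -18860$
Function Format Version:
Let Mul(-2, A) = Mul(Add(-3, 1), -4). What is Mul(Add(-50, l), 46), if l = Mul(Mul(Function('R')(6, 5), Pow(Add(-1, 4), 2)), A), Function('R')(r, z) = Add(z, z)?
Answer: -18860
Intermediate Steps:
Function('R')(r, z) = Mul(2, z)
A = -4 (A = Mul(Rational(-1, 2), Mul(Add(-3, 1), -4)) = Mul(Rational(-1, 2), Mul(-2, -4)) = Mul(Rational(-1, 2), 8) = -4)
l = -360 (l = Mul(Mul(Mul(2, 5), Pow(Add(-1, 4), 2)), -4) = Mul(Mul(10, Pow(3, 2)), -4) = Mul(Mul(10, 9), -4) = Mul(90, -4) = -360)
Mul(Add(-50, l), 46) = Mul(Add(-50, -360), 46) = Mul(-410, 46) = -18860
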